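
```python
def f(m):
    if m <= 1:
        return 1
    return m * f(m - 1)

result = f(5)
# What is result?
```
Call trace:
f(m=5)
  f(m=4)
    f(m=3)
      f(m=2)
        f(m=1)
        -> return 1
      -> return 2
    -> return 6
  -> return 24
-> return 120

Final answer: 120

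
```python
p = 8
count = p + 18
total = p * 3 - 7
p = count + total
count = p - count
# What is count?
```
Trace:
  p=8
  p=8, count=26
  p=8, count=26, total=17
  p=43, count=26, total=17
  p=43, count=17, total=17

Final answer: 17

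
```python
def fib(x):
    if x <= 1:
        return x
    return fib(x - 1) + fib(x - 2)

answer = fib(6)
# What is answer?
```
Call trace (a repeated sub-call is expanded the first time; later identical calls just restate its return value):
fib(x=6)
  fib(x=5)
    fib(x=4)
      fib(x=3)
        fib(x=2)
          fib(x=1)
          -> return 1
          fib(x=0)
          -> return 0
        -> return 1
        fib(x=1)
        -> return 1
      -> return 2
      fib(x=2) -> return 1  (same call as traced above)
    -> return 3
    fib(x=3) -> return 2  (same call as traced above)
  -> return 5
  fib(x=4) -> return 3  (same call as traced above)
-> return 8

Final answer: 8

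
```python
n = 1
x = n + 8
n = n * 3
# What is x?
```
Trace:
  n=1
  n=1, x=9
  n=3, x=9

Final answer: 9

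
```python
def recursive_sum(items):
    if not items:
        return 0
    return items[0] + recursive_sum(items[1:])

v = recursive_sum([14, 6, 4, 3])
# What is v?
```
Call trace:
recursive_sum(items=[14, 6, 4, 3])
  recursive_sum(items=[6, 4, 3])
    recursive_sum(items=[4, 3])
      recursive_sum(items=[3])
        recursive_sum(items=[])
        -> return 0
      -> return 3
    -> return 7
  -> return 13
-> return 27

Final answer: 27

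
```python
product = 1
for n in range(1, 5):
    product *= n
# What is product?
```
Trace:
  product=1
  product=1, n=1
  product=2, n=2
  product=6, n=3
  product=24, n=4

Final answer: 24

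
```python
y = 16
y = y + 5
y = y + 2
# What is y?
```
Trace:
  y=16
  y=21
  y=23

Final answer: 23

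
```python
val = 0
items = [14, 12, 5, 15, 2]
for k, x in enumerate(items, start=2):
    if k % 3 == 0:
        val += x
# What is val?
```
Trace:
  val=0
  val=0, k=2, x=14
  val=12, k=3, x=12
  val=12, k=4, x=5
  val=12, k=5, x=15
  val=14, k=6, x=2

Final answer: 14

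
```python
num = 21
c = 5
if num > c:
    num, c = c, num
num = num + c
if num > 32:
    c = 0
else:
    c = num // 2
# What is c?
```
Trace:
  num=21
  num=21, c=5
  num=5, c=21
  num=26, c=21
  num=26, c=13

Final answer: 13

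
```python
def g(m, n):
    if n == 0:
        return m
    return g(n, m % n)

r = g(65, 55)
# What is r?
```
Call trace:
g(m=65, n=55)
  g(m=55, n=10)
    g(m=10, n=5)
      g(m=5, n=0)
      -> return 5
    -> return 5
  -> return 5
-> return 5

Final answer: 5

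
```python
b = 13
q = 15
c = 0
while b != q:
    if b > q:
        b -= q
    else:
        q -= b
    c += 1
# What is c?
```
Trace:
  b=13
  b=13, q=15
  b=13, q=15, c=0
  b=13, q=2, c=1
  b=11, q=2, c=2
  b=9, q=2, c=3
  b=7, q=2, c=4
  b=5, q=2, c=5
  b=3, q=2, c=6
  b=1, q=2, c=7
  b=1, q=1, c=8

Final answer: 8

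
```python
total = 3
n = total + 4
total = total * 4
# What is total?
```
Trace:
  total=3
  total=3, n=7
  total=12, n=7

Final answer: 12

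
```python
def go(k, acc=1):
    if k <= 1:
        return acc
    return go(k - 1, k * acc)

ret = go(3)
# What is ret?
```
Call trace:
go(k=3, acc=1)
  go(k=2, acc=3)
    go(k=1, acc=6)
    -> return 6
  -> return 6
-> return 6

Final answer: 6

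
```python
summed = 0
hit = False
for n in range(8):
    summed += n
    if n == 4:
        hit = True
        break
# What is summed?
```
Trace:
  summed=0
  summed=0, hit=False
  summed=0, hit=False, n=0
  summed=1, hit=False, n=1
  summed=3, hit=False, n=2
  summed=6, hit=False, n=3
  summed=10, hit=True, n=4

Final answer: 10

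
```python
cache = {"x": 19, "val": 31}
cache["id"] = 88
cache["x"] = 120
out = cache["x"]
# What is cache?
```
Trace:
  cache={'x': 19, 'val': 31}
  cache={'x': 19, 'val': 31, 'id': 88}
  cache={'x': 120, 'val': 31, 'id': 88}
  cache={'x': 120, 'val': 31, 'id': 88}, out=120

Final answer: {'x': 120, 'val': 31, 'id': 88}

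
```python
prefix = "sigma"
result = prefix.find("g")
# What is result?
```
Trace:
  prefix='sigma'
  prefix='sigma', result=2

Final answer: 2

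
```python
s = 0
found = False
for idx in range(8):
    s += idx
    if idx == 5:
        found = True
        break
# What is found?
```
Trace:
  s=0
  s=0, found=False
  s=0, found=False, idx=0
  s=1, found=False, idx=1
  s=3, found=False, idx=2
  s=6, found=False, idx=3
  s=10, found=False, idx=4
  s=15, found=True, idx=5

Final answer: True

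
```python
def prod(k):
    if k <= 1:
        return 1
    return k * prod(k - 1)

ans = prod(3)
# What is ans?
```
Call trace:
prod(k=3)
  prod(k=2)
    prod(k=1)
    -> return 1
  -> return 2
-> return 6

Final answer: 6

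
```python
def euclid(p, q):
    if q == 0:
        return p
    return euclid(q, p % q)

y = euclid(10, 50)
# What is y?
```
Call trace:
euclid(p=10, q=50)
  euclid(p=50, q=10)
    euclid(p=10, q=0)
    -> return 10
  -> return 10
-> return 10

Final answer: 10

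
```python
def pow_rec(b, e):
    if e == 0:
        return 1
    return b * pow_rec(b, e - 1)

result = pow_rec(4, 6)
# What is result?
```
Call trace:
pow_rec(b=4, e=6)
  pow_rec(b=4, e=5)
    pow_rec(b=4, e=4)
      pow_rec(b=4, e=3)
        pow_rec(b=4, e=2)
          pow_rec(b=4, e=1)
            pow_rec(b=4, e=0)
            -> return 1
          -> return 4
        -> return 16
      -> return 64
    -> return 256
  -> return 1024
-> return 4096

Final answer: 4096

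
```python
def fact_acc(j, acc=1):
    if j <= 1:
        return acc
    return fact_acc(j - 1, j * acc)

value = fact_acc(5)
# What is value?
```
Call trace:
fact_acc(j=5, acc=1)
  fact_acc(j=4, acc=5)
    fact_acc(j=3, acc=20)
      fact_acc(j=2, acc=60)
        fact_acc(j=1, acc=120)
        -> return 120
      -> return 120
    -> return 120
  -> return 120
-> return 120

Final answer: 120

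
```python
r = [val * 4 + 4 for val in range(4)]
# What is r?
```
Trace:
  val=0
  val=1
  val=2
  val=3
  r=[4, 8, 12, 16]

Final answer: [4, 8, 12, 16]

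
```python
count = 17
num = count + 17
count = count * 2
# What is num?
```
Trace:
  count=17
  count=17, num=34
  count=34, num=34

Final answer: 34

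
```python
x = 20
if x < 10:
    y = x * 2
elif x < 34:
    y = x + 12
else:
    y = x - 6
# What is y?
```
Trace:
  x=20
  x=20, y=32

Final answer: 32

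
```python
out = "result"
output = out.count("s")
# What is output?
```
Trace:
  out='result'
  out='result', output=1

Final answer: 1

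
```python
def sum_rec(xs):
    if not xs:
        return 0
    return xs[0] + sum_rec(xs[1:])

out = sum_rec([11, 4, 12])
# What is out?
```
Call trace:
sum_rec(xs=[11, 4, 12])
  sum_rec(xs=[4, 12])
    sum_rec(xs=[12])
      sum_rec(xs=[])
      -> return 0
    -> return 12
  -> return 16
-> return 27

Final answer: 27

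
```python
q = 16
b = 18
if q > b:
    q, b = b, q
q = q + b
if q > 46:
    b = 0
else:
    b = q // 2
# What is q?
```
Trace:
  q=16
  q=16, b=18
  q=16, b=18
  q=34, b=18
  q=34, b=17

Final answer: 34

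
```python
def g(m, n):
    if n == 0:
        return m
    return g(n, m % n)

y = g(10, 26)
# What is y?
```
Call trace:
g(m=10, n=26)
  g(m=26, n=10)
    g(m=10, n=6)
      g(m=6, n=4)
        g(m=4, n=2)
          g(m=2, n=0)
          -> return 2
        -> return 2
      -> return 2
    -> return 2
  -> return 2
-> return 2

Final answer: 2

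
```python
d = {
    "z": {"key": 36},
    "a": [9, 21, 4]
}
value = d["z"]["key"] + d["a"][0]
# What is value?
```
Trace:
  d={'z': {'key': 36}, 'a': [9, 21, 4]}
  d={'z': {'key': 36}, 'a': [9, 21, 4]}, value=45

Final answer: 45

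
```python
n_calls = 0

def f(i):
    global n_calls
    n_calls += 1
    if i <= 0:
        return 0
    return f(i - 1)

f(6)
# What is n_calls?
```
Call trace:
f(i=6)
  f(i=5)
    f(i=4)
      f(i=3)
        f(i=2)
          f(i=1)
            f(i=0)
            -> return 0
          -> return 0
        -> return 0
      -> return 0
    -> return 0
  -> return 0
-> return 0

n_calls is incremented once per call. f is entered once for each i = 6, 5, 4, 3, 2, 1, 0 (the i <= 0 call returns without recursing), i.e. 6 + 1 calls.
n_calls = 7

Final answer: 7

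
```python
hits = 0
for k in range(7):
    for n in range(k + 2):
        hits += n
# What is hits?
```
Trace:
  hits=0
  hits=0, k=0, n=0
  hits=1, k=0, n=1
  hits=1, k=1, n=0
  hits=2, k=1, n=1
  hits=4, k=1, n=2
  hits=4, k=2, n=0
  hits=5, k=2, n=1
  hits=7, k=2, n=2
  hits=10, k=2, n=3
  hits=10, k=3, n=0
  hits=11, k=3, n=1
  hits=13, k=3, n=2
  hits=16, k=3, n=3
  hits=20, k=3, n=4
  hits=20, k=4, n=0
  hits=21, k=4, n=1
  hits=23, k=4, n=2
  hits=26, k=4, n=3
  hits=30, k=4, n=4
  hits=35, k=4, n=5
  hits=35, k=5, n=0
  hits=36, k=5, n=1
  hits=38, k=5, n=2
  hits=41, k=5, n=3
  hits=45, k=5, n=4
  hits=50, k=5, n=5
  hits=56, k=5, n=6
  hits=56, k=6, n=0
  hits=57, k=6, n=1
  hits=59, k=6, n=2
  hits=62, k=6, n=3
  hits=66, k=6, n=4
  hits=71, k=6, n=5
  hits=77, k=6, n=6
  hits=84, k=6, n=7

Final answer: 84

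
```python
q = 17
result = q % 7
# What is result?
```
Trace:
  q=17
  q=17, result=3

Final answer: 3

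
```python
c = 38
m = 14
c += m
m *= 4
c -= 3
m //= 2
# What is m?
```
Trace:
  c=38
  c=38, m=14
  c=52, m=14
  c=52, m=56
  c=49, m=56
  c=49, m=28

Final answer: 28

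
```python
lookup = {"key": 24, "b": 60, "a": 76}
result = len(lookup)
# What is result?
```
Trace:
  lookup={'key': 24, 'b': 60, 'a': 76}
  lookup={'key': 24, 'b': 60, 'a': 76}, result=3

Final answer: 3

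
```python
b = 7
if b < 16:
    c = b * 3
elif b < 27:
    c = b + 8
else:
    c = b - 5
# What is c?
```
Trace:
  b=7
  b=7, c=21

Final answer: 21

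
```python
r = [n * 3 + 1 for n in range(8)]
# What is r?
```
Trace:
  n=0
  n=1
  n=2
  n=3
  n=4
  n=5
  n=6
  n=7
  r=[1, 4, 7, 10, 13, 16, 19, 22]

Final answer: [1, 4, 7, 10, 13, 16, 19, 22]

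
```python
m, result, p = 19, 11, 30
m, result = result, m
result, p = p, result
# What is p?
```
Trace:
  m=19, result=11, p=30
  m=11, result=19, p=30
  m=11, result=30, p=19

Final answer: 19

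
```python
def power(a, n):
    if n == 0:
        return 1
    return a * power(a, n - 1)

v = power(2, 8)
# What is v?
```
Call trace:
power(a=2, n=8)
  power(a=2, n=7)
    power(a=2, n=6)
      power(a=2, n=5)
        power(a=2, n=4)
          power(a=2, n=3)
            power(a=2, n=2)
              power(a=2, n=1)
                power(a=2, n=0)
                -> return 1
              -> return 2
            -> return 4
          -> return 8
        -> return 16
      -> return 32
    -> return 64
  -> return 128
-> return 256

Final answer: 256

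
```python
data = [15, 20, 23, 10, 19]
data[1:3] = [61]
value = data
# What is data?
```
Trace:
  data=[15, 20, 23, 10, 19]
  data=[15, 61, 10, 19]
  data=[15, 61, 10, 19], value=[15, 61, 10, 19]

Final answer: [15, 61, 10, 19]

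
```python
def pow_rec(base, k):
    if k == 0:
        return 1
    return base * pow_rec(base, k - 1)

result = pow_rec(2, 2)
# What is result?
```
Call trace:
pow_rec(base=2, k=2)
  pow_rec(base=2, k=1)
    pow_rec(base=2, k=0)
    -> return 1
  -> return 2
-> return 4

Final answer: 4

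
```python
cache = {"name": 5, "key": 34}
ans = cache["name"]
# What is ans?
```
Trace:
  cache={'name': 5, 'key': 34}
  cache={'name': 5, 'key': 34}, ans=5

Final answer: 5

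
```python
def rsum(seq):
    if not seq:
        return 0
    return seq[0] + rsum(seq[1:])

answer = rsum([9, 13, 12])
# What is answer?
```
Call trace:
rsum(seq=[9, 13, 12])
  rsum(seq=[13, 12])
    rsum(seq=[12])
      rsum(seq=[])
      -> return 0
    -> return 12
  -> return 25
-> return 34

Final answer: 34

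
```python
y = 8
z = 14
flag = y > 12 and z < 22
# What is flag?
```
Trace:
  y=8
  y=8, z=14
  y=8, z=14, flag=False

Final answer: False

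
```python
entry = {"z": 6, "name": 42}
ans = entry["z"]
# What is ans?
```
Trace:
  entry={'z': 6, 'name': 42}
  entry={'z': 6, 'name': 42}, ans=6

Final answer: 6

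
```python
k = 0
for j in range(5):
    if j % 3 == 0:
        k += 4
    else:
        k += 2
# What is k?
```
Trace:
  k=0
  k=4, j=0
  k=6, j=1
  k=8, j=2
  k=12, j=3
  k=14, j=4

Final answer: 14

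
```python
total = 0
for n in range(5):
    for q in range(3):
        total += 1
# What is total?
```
Trace:
  total=0
  total=1, n=0, q=0
  total=2, n=0, q=1
  total=3, n=0, q=2
  total=4, n=1, q=0
  total=5, n=1, q=1
  total=6, n=1, q=2
  total=7, n=2, q=0
  total=8, n=2, q=1
  total=9, n=2, q=2
  total=10, n=3, q=0
  total=11, n=3, q=1
  total=12, n=3, q=2
  total=13, n=4, q=0
  total=14, n=4, q=1
  total=15, n=4, q=2

Final answer: 15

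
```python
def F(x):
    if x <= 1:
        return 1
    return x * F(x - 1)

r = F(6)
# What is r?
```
Call trace:
F(x=6)
  F(x=5)
    F(x=4)
      F(x=3)
        F(x=2)
          F(x=1)
          -> return 1
        -> return 2
      -> return 6
    -> return 24
  -> return 120
-> return 720

Final answer: 720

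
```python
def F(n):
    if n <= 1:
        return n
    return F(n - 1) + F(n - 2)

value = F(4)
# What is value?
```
Call trace (a repeated sub-call is expanded the first time; later identical calls just restate its return value):
F(n=4)
  F(n=3)
    F(n=2)
      F(n=1)
      -> return 1
      F(n=0)
      -> return 0
    -> return 1
    F(n=1)
    -> return 1
  -> return 2
  F(n=2) -> return 1  (same call as traced above)
-> return 3

Final answer: 3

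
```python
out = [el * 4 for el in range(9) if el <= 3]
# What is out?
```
Trace:
  el=0
  el=1
  el=2
  el=3
  el=4
  el=5
  el=6
  el=7
  el=8
  out=[0, 4, 8, 12]

Final answer: [0, 4, 8, 12]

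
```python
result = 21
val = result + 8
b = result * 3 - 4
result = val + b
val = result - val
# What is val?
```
Trace:
  result=21
  result=21, val=29
  result=21, val=29, b=59
  result=88, val=29, b=59
  result=88, val=59, b=59

Final answer: 59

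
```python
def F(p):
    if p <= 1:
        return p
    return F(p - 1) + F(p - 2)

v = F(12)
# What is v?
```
Call trace (a repeated sub-call is expanded the first time; later identical calls just restate its return value):
F(p=12)
  F(p=11)
    F(p=10)
      F(p=9)
        F(p=8)
          F(p=7)
            F(p=6)
              F(p=5)
                F(p=4)
                  F(p=3)
                    F(p=2)
                      F(p=1)
                      -> return 1
                      F(p=0)
                      -> return 0
                    -> return 1
                    F(p=1)
                    -> return 1
                  -> return 2
                  F(p=2) -> return 1  (same call as traced above)
                -> return 3
                F(p=3) -> return 2  (same call as traced above)
              -> return 5
              F(p=4) -> return 3  (same call as traced above)
            -> return 8
            F(p=5) -> return 5  (same call as traced above)
          -> return 13
          F(p=6) -> return 8  (same call as traced above)
        -> return 21
        F(p=7) -> return 13  (same call as traced above)
      -> return 34
      F(p=8) -> return 21  (same call as traced above)
    -> return 55
    F(p=9) -> return 34  (same call as traced above)
  -> return 89
  F(p=10) -> return 55  (same call as traced above)
-> return 144

Final answer: 144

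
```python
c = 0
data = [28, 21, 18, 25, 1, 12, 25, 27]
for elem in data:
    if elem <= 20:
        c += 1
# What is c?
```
Trace:
  c=0
  c=0, elem=28
  c=0, elem=21
  c=1, elem=18
  c=1, elem=25
  c=2, elem=1
  c=3, elem=12
  c=3, elem=25
  c=3, elem=27

Final answer: 3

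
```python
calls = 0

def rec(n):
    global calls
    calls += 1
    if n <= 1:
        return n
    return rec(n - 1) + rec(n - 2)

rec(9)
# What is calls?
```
Call trace (a repeated sub-call is expanded the first time; later identical calls just restate its return value):
rec(n=9)
  rec(n=8)
    rec(n=7)
      rec(n=6)
        rec(n=5)
          rec(n=4)
            rec(n=3)
              rec(n=2)
                rec(n=1)
                -> return 1
                rec(n=0)
                -> return 0
              -> return 1
              rec(n=1)
              -> return 1
            -> return 2
            rec(n=2) -> return 1  (same call as traced above)
          -> return 3
          rec(n=3) -> return 2  (same call as traced above)
        -> return 5
        rec(n=4) -> return 3  (same call as traced above)
      -> return 8
      rec(n=5) -> return 5  (same call as traced above)
    -> return 13
    rec(n=6) -> return 8  (same call as traced above)
  -> return 21
  rec(n=7) -> return 13  (same call as traced above)
-> return 34

calls is incremented once per call, so count the calls in each subtree. Let C(n) = number of calls made by rec(n).
C(0) = C(1) = 1 (base case, no recursion); C(n) = 1 + C(n - 1) + C(n - 2) otherwise.
C(2) = 1 + C(1) + C(0) = 1 + 1 + 1 = 3
C(3) = 1 + C(2) + C(1) = 1 + 3 + 1 = 5
C(4) = 1 + C(3) + C(2) = 1 + 5 + 3 = 9
C(5) = 1 + C(4) + C(3) = 1 + 9 + 5 = 15
C(6) = 1 + C(5) + C(4) = 1 + 15 + 9 = 25
C(7) = 1 + C(6) + C(5) = 1 + 25 + 15 = 41
C(8) = 1 + C(7) + C(6) = 1 + 41 + 25 = 67
C(9) = 1 + C(8) + C(7) = 1 + 67 + 41 = 109
calls = C(9) = 109

Final answer: 109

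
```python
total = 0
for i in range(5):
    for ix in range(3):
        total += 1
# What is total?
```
Trace:
  total=0
  total=1, i=0, ix=0
  total=2, i=0, ix=1
  total=3, i=0, ix=2
  total=4, i=1, ix=0
  total=5, i=1, ix=1
  total=6, i=1, ix=2
  total=7, i=2, ix=0
  total=8, i=2, ix=1
  total=9, i=2, ix=2
  total=10, i=3, ix=0
  total=11, i=3, ix=1
  total=12, i=3, ix=2
  total=13, i=4, ix=0
  total=14, i=4, ix=1
  total=15, i=4, ix=2

Final answer: 15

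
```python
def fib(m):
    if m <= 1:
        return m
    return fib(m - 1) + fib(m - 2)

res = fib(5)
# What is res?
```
Call trace (a repeated sub-call is expanded the first time; later identical calls just restate its return value):
fib(m=5)
  fib(m=4)
    fib(m=3)
      fib(m=2)
        fib(m=1)
        -> return 1
        fib(m=0)
        -> return 0
      -> return 1
      fib(m=1)
      -> return 1
    -> return 2
    fib(m=2) -> return 1  (same call as traced above)
  -> return 3
  fib(m=3) -> return 2  (same call as traced above)
-> return 5

Final answer: 5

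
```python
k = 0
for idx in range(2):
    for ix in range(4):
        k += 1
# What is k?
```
Trace:
  k=0
  k=1, idx=0, ix=0
  k=2, idx=0, ix=1
  k=3, idx=0, ix=2
  k=4, idx=0, ix=3
  k=5, idx=1, ix=0
  k=6, idx=1, ix=1
  k=7, idx=1, ix=2
  k=8, idx=1, ix=3

Final answer: 8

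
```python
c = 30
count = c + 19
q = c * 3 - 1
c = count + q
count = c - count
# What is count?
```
Trace:
  c=30
  c=30, count=49
  c=30, count=49, q=89
  c=138, count=49, q=89
  c=138, count=89, q=89

Final answer: 89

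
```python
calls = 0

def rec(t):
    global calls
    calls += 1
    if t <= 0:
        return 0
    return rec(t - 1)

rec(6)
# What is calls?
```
Call trace:
rec(t=6)
  rec(t=5)
    rec(t=4)
      rec(t=3)
        rec(t=2)
          rec(t=1)
            rec(t=0)
            -> return 0
          -> return 0
        -> return 0
      -> return 0
    -> return 0
  -> return 0
-> return 0

calls is incremented once per call. rec is entered once for each t = 6, 5, 4, 3, 2, 1, 0 (the t <= 0 call returns without recursing), i.e. 6 + 1 calls.
calls = 7

Final answer: 7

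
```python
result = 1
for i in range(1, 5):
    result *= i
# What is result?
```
Trace:
  result=1
  result=1, i=1
  result=2, i=2
  result=6, i=3
  result=24, i=4

Final answer: 24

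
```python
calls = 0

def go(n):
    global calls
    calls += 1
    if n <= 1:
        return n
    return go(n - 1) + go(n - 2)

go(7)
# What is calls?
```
Call trace (a repeated sub-call is expanded the first time; later identical calls just restate its return value):
go(n=7)
  go(n=6)
    go(n=5)
      go(n=4)
        go(n=3)
          go(n=2)
            go(n=1)
            -> return 1
            go(n=0)
            -> return 0
          -> return 1
          go(n=1)
          -> return 1
        -> return 2
        go(n=2) -> return 1  (same call as traced above)
      -> return 3
      go(n=3) -> return 2  (same call as traced above)
    -> return 5
    go(n=4) -> return 3  (same call as traced above)
  -> return 8
  go(n=5) -> return 5  (same call as traced above)
-> return 13

calls is incremented once per call, so count the calls in each subtree. Let C(n) = number of calls made by go(n).
C(0) = C(1) = 1 (base case, no recursion); C(n) = 1 + C(n - 1) + C(n - 2) otherwise.
C(2) = 1 + C(1) + C(0) = 1 + 1 + 1 = 3
C(3) = 1 + C(2) + C(1) = 1 + 3 + 1 = 5
C(4) = 1 + C(3) + C(2) = 1 + 5 + 3 = 9
C(5) = 1 + C(4) + C(3) = 1 + 9 + 5 = 15
C(6) = 1 + C(5) + C(4) = 1 + 15 + 9 = 25
C(7) = 1 + C(6) + C(5) = 1 + 25 + 15 = 41
calls = C(7) = 41

Final answer: 41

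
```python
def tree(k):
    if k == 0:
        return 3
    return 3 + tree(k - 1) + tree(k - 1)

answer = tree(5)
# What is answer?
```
Call trace (a repeated sub-call is expanded the first time; later identical calls just restate its return value):
tree(k=5)
  tree(k=4)
    tree(k=3)
      tree(k=2)
        tree(k=1)
          tree(k=0)
          -> return 3
          tree(k=0)
          -> return 3
        -> return 9
        tree(k=1) -> return 9  (same call as traced above)
      -> return 21
      tree(k=2) -> return 21  (same call as traced above)
    -> return 45
    tree(k=3) -> return 45  (same call as traced above)
  -> return 93
  tree(k=4) -> return 93  (same call as traced above)
-> return 189

Final answer: 189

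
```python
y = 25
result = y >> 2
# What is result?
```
Trace:
  y=25
  y=25, result=6

Final answer: 6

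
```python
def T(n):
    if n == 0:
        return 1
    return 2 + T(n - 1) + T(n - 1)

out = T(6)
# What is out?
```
Call trace (a repeated sub-call is expanded the first time; later identical calls just restate its return value):
T(n=6)
  T(n=5)
    T(n=4)
      T(n=3)
        T(n=2)
          T(n=1)
            T(n=0)
            -> return 1
            T(n=0)
            -> return 1
          -> return 4
          T(n=1) -> return 4  (same call as traced above)
        -> return 10
        T(n=2) -> return 10  (same call as traced above)
      -> return 22
      T(n=3) -> return 22  (same call as traced above)
    -> return 46
    T(n=4) -> return 46  (same call as traced above)
  -> return 94
  T(n=5) -> return 94  (same call as traced above)
-> return 190

Final answer: 190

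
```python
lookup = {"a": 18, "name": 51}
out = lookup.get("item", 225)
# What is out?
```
Trace:
  lookup={'a': 18, 'name': 51}
  lookup={'a': 18, 'name': 51}, out=225

Final answer: 225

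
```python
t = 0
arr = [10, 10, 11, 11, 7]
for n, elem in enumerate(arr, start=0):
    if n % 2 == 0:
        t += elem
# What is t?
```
Trace:
  t=0
  t=10, n=0, elem=10
  t=10, n=1, elem=10
  t=21, n=2, elem=11
  t=21, n=3, elem=11
  t=28, n=4, elem=7

Final answer: 28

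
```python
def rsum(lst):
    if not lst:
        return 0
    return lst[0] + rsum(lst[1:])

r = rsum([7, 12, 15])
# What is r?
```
Call trace:
rsum(lst=[7, 12, 15])
  rsum(lst=[12, 15])
    rsum(lst=[15])
      rsum(lst=[])
      -> return 0
    -> return 15
  -> return 27
-> return 34

Final answer: 34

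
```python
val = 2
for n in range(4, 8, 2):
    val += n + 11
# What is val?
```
Trace:
  val=2
  val=17, n=4
  val=34, n=6

Final answer: 34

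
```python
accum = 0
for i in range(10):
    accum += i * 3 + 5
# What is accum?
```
Trace:
  accum=0
  accum=5, i=0
  accum=13, i=1
  accum=24, i=2
  accum=38, i=3
  accum=55, i=4
  accum=75, i=5
  accum=98, i=6
  accum=124, i=7
  accum=153, i=8
  accum=185, i=9

Final answer: 185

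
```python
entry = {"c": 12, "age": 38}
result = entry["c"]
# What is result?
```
Trace:
  entry={'c': 12, 'age': 38}
  entry={'c': 12, 'age': 38}, result=12

Final answer: 12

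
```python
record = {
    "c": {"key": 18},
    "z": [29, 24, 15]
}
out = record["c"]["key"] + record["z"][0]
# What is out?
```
Trace:
  record={'c': {'key': 18}, 'z': [29, 24, 15]}
  record={'c': {'key': 18}, 'z': [29, 24, 15]}, out=47

Final answer: 47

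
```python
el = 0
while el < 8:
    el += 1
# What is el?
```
Trace:
  el=0
  el=1
  el=2
  el=3
  el=4
  el=5
  el=6
  el=7
  el=8

Final answer: 8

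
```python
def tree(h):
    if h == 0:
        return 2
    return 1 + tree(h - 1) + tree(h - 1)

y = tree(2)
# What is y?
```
Call trace (a repeated sub-call is expanded the first time; later identical calls just restate its return value):
tree(h=2)
  tree(h=1)
    tree(h=0)
    -> return 2
    tree(h=0)
    -> return 2
  -> return 5
  tree(h=1) -> return 5  (same call as traced above)
-> return 11

Final answer: 11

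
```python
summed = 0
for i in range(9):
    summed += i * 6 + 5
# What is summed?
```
Trace:
  summed=0
  summed=5, i=0
  summed=16, i=1
  summed=33, i=2
  summed=56, i=3
  summed=85, i=4
  summed=120, i=5
  summed=161, i=6
  summed=208, i=7
  summed=261, i=8

Final answer: 261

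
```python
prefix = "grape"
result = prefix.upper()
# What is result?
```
Trace:
  prefix='grape'
  prefix='grape', result='GRAPE'

Final answer: 'GRAPE'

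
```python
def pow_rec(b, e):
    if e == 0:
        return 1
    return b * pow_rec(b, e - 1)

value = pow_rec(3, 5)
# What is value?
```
Call trace:
pow_rec(b=3, e=5)
  pow_rec(b=3, e=4)
    pow_rec(b=3, e=3)
      pow_rec(b=3, e=2)
        pow_rec(b=3, e=1)
          pow_rec(b=3, e=0)
          -> return 1
        -> return 3
      -> return 9
    -> return 27
  -> return 81
-> return 243

Final answer: 243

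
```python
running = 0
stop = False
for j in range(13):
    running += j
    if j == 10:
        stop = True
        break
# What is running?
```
Trace:
  running=0
  running=0, stop=False
  running=0, stop=False, j=0
  running=1, stop=False, j=1
  running=3, stop=False, j=2
  running=6, stop=False, j=3
  running=10, stop=False, j=4
  running=15, stop=False, j=5
  running=21, stop=False, j=6
  running=28, stop=False, j=7
  running=36, stop=False, j=8
  running=45, stop=False, j=9
  running=55, stop=True, j=10

Final answer: 55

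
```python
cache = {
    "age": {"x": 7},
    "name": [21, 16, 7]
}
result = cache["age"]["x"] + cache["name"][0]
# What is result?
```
Trace:
  cache={'age': {'x': 7}, 'name': [21, 16, 7]}
  cache={'age': {'x': 7}, 'name': [21, 16, 7]}, result=28

Final answer: 28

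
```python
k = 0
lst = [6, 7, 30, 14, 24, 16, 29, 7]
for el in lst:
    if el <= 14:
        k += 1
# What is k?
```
Trace:
  k=0
  k=1, el=6
  k=2, el=7
  k=2, el=30
  k=3, el=14
  k=3, el=24
  k=3, el=16
  k=3, el=29
  k=4, el=7

Final answer: 4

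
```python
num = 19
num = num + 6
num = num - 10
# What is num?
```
Trace:
  num=19
  num=25
  num=15

Final answer: 15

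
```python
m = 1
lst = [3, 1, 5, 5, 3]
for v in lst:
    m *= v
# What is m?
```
Trace:
  m=1
  m=3, v=3
  m=3, v=1
  m=15, v=5
  m=75, v=5
  m=225, v=3

Final answer: 225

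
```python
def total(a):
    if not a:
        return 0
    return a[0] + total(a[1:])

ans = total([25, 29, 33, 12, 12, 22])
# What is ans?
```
Call trace:
total(a=[25, 29, 33, 12, 12, 22])
  total(a=[29, 33, 12, 12, 22])
    total(a=[33, 12, 12, 22])
      total(a=[12, 12, 22])
        total(a=[12, 22])
          total(a=[22])
            total(a=[])
            -> return 0
          -> return 22
        -> return 34
      -> return 46
    -> return 79
  -> return 108
-> return 133

Final answer: 133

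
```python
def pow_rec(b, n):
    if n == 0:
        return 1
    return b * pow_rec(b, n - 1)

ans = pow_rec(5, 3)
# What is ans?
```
Call trace:
pow_rec(b=5, n=3)
  pow_rec(b=5, n=2)
    pow_rec(b=5, n=1)
      pow_rec(b=5, n=0)
      -> return 1
    -> return 5
  -> return 25
-> return 125

Final answer: 125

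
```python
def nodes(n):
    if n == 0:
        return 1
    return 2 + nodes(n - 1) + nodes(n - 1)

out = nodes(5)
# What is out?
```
Call trace (a repeated sub-call is expanded the first time; later identical calls just restate its return value):
nodes(n=5)
  nodes(n=4)
    nodes(n=3)
      nodes(n=2)
        nodes(n=1)
          nodes(n=0)
          -> return 1
          nodes(n=0)
          -> return 1
        -> return 4
        nodes(n=1) -> return 4  (same call as traced above)
      -> return 10
      nodes(n=2) -> return 10  (same call as traced above)
    -> return 22
    nodes(n=3) -> return 22  (same call as traced above)
  -> return 46
  nodes(n=4) -> return 46  (same call as traced above)
-> return 94

Final answer: 94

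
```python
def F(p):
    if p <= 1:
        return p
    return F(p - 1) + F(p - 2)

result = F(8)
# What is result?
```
Call trace (a repeated sub-call is expanded the first time; later identical calls just restate its return value):
F(p=8)
  F(p=7)
    F(p=6)
      F(p=5)
        F(p=4)
          F(p=3)
            F(p=2)
              F(p=1)
              -> return 1
              F(p=0)
              -> return 0
            -> return 1
            F(p=1)
            -> return 1
          -> return 2
          F(p=2) -> return 1  (same call as traced above)
        -> return 3
        F(p=3) -> return 2  (same call as traced above)
      -> return 5
      F(p=4) -> return 3  (same call as traced above)
    -> return 8
    F(p=5) -> return 5  (same call as traced above)
  -> return 13
  F(p=6) -> return 8  (same call as traced above)
-> return 21

Final answer: 21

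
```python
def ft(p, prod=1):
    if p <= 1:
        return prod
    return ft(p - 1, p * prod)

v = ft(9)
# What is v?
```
Call trace:
ft(p=9, prod=1)
  ft(p=8, prod=9)
    ft(p=7, prod=72)
      ft(p=6, prod=504)
        ft(p=5, prod=3024)
          ft(p=4, prod=15120)
            ft(p=3, prod=60480)
              ft(p=2, prod=181440)
                ft(p=1, prod=362880)
                -> return 362880
              -> return 362880
            -> return 362880
          -> return 362880
        -> return 362880
      -> return 362880
    -> return 362880
  -> return 362880
-> return 362880

Final answer: 362880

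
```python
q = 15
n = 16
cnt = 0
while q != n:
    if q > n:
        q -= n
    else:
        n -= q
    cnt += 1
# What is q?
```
Trace:
  q=15
  q=15, n=16
  q=15, n=16, cnt=0
  q=15, n=1, cnt=1
  q=14, n=1, cnt=2
  q=13, n=1, cnt=3
  q=12, n=1, cnt=4
  q=11, n=1, cnt=5
  q=10, n=1, cnt=6
  q=9, n=1, cnt=7
  q=8, n=1, cnt=8
  q=7, n=1, cnt=9
  q=6, n=1, cnt=10
  q=5, n=1, cnt=11
  q=4, n=1, cnt=12
  q=3, n=1, cnt=13
  q=2, n=1, cnt=14
  q=1, n=1, cnt=15

Final answer: 1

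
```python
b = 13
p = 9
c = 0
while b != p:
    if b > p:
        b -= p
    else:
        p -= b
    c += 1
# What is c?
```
Trace:
  b=13
  b=13, p=9
  b=13, p=9, c=0
  b=4, p=9, c=1
  b=4, p=5, c=2
  b=4, p=1, c=3
  b=3, p=1, c=4
  b=2, p=1, c=5
  b=1, p=1, c=6

Final answer: 6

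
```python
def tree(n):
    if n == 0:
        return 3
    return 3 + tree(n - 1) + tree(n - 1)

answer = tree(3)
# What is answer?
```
Call trace (a repeated sub-call is expanded the first time; later identical calls just restate its return value):
tree(n=3)
  tree(n=2)
    tree(n=1)
      tree(n=0)
      -> return 3
      tree(n=0)
      -> return 3
    -> return 9
    tree(n=1) -> return 9  (same call as traced above)
  -> return 21
  tree(n=2) -> return 21  (same call as traced above)
-> return 45

Final answer: 45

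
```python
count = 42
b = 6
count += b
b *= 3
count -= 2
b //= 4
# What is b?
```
Trace:
  count=42
  count=42, b=6
  count=48, b=6
  count=48, b=18
  count=46, b=18
  count=46, b=4

Final answer: 4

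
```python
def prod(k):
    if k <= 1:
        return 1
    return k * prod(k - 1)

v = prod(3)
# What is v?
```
Call trace:
prod(k=3)
  prod(k=2)
    prod(k=1)
    -> return 1
  -> return 2
-> return 6

Final answer: 6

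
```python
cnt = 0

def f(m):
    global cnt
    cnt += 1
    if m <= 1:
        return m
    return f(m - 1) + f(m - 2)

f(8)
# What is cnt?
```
Call trace (a repeated sub-call is expanded the first time; later identical calls just restate its return value):
f(m=8)
  f(m=7)
    f(m=6)
      f(m=5)
        f(m=4)
          f(m=3)
            f(m=2)
              f(m=1)
              -> return 1
              f(m=0)
              -> return 0
            -> return 1
            f(m=1)
            -> return 1
          -> return 2
          f(m=2) -> return 1  (same call as traced above)
        -> return 3
        f(m=3) -> return 2  (same call as traced above)
      -> return 5
      f(m=4) -> return 3  (same call as traced above)
    -> return 8
    f(m=5) -> return 5  (same call as traced above)
  -> return 13
  f(m=6) -> return 8  (same call as traced above)
-> return 21

cnt is incremented once per call, so count the calls in each subtree. Let C(m) = number of calls made by f(m).
C(0) = C(1) = 1 (base case, no recursion); C(m) = 1 + C(m - 1) + C(m - 2) otherwise.
C(2) = 1 + C(1) + C(0) = 1 + 1 + 1 = 3
C(3) = 1 + C(2) + C(1) = 1 + 3 + 1 = 5
C(4) = 1 + C(3) + C(2) = 1 + 5 + 3 = 9
C(5) = 1 + C(4) + C(3) = 1 + 9 + 5 = 15
C(6) = 1 + C(5) + C(4) = 1 + 15 + 9 = 25
C(7) = 1 + C(6) + C(5) = 1 + 25 + 15 = 41
C(8) = 1 + C(7) + C(6) = 1 + 41 + 25 = 67
cnt = C(8) = 67

Final answer: 67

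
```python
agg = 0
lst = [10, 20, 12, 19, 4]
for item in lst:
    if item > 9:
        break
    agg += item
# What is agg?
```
Trace:
  agg=0
  agg=0, item=10

Final answer: 0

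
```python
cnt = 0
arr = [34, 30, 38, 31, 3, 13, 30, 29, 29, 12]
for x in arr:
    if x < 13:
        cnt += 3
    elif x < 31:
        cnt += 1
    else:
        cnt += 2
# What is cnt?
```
Trace:
  cnt=0
  cnt=2, x=34
  cnt=3, x=30
  cnt=5, x=38
  cnt=7, x=31
  cnt=10, x=3
  cnt=11, x=13
  cnt=12, x=30
  cnt=13, x=29
  cnt=14, x=29
  cnt=17, x=12

Final answer: 17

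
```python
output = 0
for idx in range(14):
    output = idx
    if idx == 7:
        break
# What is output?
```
Trace:
  output=0
  output=0, idx=0
  output=1, idx=1
  output=2, idx=2
  output=3, idx=3
  output=4, idx=4
  output=5, idx=5
  output=6, idx=6
  output=7, idx=7

Final answer: 7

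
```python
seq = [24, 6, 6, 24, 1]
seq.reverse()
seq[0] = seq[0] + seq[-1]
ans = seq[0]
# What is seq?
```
Trace:
  seq=[24, 6, 6, 24, 1]
  seq=[1, 24, 6, 6, 24]
  seq=[25, 24, 6, 6, 24]
  seq=[25, 24, 6, 6, 24], ans=25

Final answer: [25, 24, 6, 6, 24]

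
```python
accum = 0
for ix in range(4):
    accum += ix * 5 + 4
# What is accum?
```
Trace:
  accum=0
  accum=4, ix=0
  accum=13, ix=1
  accum=27, ix=2
  accum=46, ix=3

Final answer: 46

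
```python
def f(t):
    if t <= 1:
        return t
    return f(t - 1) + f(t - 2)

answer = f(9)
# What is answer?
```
Call trace (a repeated sub-call is expanded the first time; later identical calls just restate its return value):
f(t=9)
  f(t=8)
    f(t=7)
      f(t=6)
        f(t=5)
          f(t=4)
            f(t=3)
              f(t=2)
                f(t=1)
                -> return 1
                f(t=0)
                -> return 0
              -> return 1
              f(t=1)
              -> return 1
            -> return 2
            f(t=2) -> return 1  (same call as traced above)
          -> return 3
          f(t=3) -> return 2  (same call as traced above)
        -> return 5
        f(t=4) -> return 3  (same call as traced above)
      -> return 8
      f(t=5) -> return 5  (same call as traced above)
    -> return 13
    f(t=6) -> return 8  (same call as traced above)
  -> return 21
  f(t=7) -> return 13  (same call as traced above)
-> return 34

Final answer: 34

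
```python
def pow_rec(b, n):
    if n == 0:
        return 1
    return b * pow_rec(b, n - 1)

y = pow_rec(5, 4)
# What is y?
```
Call trace:
pow_rec(b=5, n=4)
  pow_rec(b=5, n=3)
    pow_rec(b=5, n=2)
      pow_rec(b=5, n=1)
        pow_rec(b=5, n=0)
        -> return 1
      -> return 5
    -> return 25
  -> return 125
-> return 625

Final answer: 625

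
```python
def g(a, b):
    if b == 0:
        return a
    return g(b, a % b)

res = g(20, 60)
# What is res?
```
Call trace:
g(a=20, b=60)
  g(a=60, b=20)
    g(a=20, b=0)
    -> return 20
  -> return 20
-> return 20

Final answer: 20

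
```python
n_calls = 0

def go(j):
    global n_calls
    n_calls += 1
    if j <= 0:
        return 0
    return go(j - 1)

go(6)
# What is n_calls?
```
Call trace:
go(j=6)
  go(j=5)
    go(j=4)
      go(j=3)
        go(j=2)
          go(j=1)
            go(j=0)
            -> return 0
          -> return 0
        -> return 0
      -> return 0
    -> return 0
  -> return 0
-> return 0

n_calls is incremented once per call. go is entered once for each j = 6, 5, 4, 3, 2, 1, 0 (the j <= 0 call returns without recursing), i.e. 6 + 1 calls.
n_calls = 7

Final answer: 7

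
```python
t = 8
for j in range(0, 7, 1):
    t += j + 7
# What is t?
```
Trace:
  t=8
  t=15, j=0
  t=23, j=1
  t=32, j=2
  t=42, j=3
  t=53, j=4
  t=65, j=5
  t=78, j=6

Final answer: 78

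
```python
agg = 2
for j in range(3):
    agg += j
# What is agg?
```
Trace:
  agg=2
  agg=2, j=0
  agg=3, j=1
  agg=5, j=2

Final answer: 5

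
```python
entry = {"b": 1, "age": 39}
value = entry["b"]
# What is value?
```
Trace:
  entry={'b': 1, 'age': 39}
  entry={'b': 1, 'age': 39}, value=1

Final answer: 1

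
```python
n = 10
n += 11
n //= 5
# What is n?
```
Trace:
  n=10
  n=21
  n=4

Final answer: 4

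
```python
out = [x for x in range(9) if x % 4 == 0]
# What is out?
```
Trace:
  x=0
  x=1
  x=2
  x=3
  x=4
  x=5
  x=6
  x=7
  x=8
  out=[0, 4, 8]

Final answer: [0, 4, 8]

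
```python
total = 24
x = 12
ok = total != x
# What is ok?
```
Trace:
  total=24
  total=24, x=12
  total=24, x=12, ok=True

Final answer: True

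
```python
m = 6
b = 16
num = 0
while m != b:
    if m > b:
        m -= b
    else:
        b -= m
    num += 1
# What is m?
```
Trace:
  m=6
  m=6, b=16
  m=6, b=16, num=0
  m=6, b=10, num=1
  m=6, b=4, num=2
  m=2, b=4, num=3
  m=2, b=2, num=4

Final answer: 2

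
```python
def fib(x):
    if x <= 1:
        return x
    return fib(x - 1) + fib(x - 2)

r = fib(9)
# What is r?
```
Call trace (a repeated sub-call is expanded the first time; later identical calls just restate its return value):
fib(x=9)
  fib(x=8)
    fib(x=7)
      fib(x=6)
        fib(x=5)
          fib(x=4)
            fib(x=3)
              fib(x=2)
                fib(x=1)
                -> return 1
                fib(x=0)
                -> return 0
              -> return 1
              fib(x=1)
              -> return 1
            -> return 2
            fib(x=2) -> return 1  (same call as traced above)
          -> return 3
          fib(x=3) -> return 2  (same call as traced above)
        -> return 5
        fib(x=4) -> return 3  (same call as traced above)
      -> return 8
      fib(x=5) -> return 5  (same call as traced above)
    -> return 13
    fib(x=6) -> return 8  (same call as traced above)
  -> return 21
  fib(x=7) -> return 13  (same call as traced above)
-> return 34

Final answer: 34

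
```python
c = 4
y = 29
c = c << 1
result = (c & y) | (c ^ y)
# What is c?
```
Trace:
  c=4
  c=4, y=29
  c=8, y=29
  c=8, y=29, result=29

Final answer: 8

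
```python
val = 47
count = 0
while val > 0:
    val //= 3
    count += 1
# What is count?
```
Trace:
  val=47
  val=47, count=0
  val=15, count=1
  val=5, count=2
  val=1, count=3
  val=0, count=4

Final answer: 4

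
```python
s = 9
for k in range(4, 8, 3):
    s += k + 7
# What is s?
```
Trace:
  s=9
  s=20, k=4
  s=34, k=7

Final answer: 34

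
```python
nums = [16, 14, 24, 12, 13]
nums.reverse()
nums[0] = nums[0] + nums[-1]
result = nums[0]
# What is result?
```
Trace:
  nums=[16, 14, 24, 12, 13]
  nums=[13, 12, 24, 14, 16]
  nums=[29, 12, 24, 14, 16]
  nums=[29, 12, 24, 14, 16], result=29

Final answer: 29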